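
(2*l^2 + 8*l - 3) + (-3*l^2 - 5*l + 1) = -l^2 + 3*l - 2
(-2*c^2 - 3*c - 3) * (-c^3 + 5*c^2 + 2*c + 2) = 2*c^5 - 7*c^4 - 16*c^3 - 25*c^2 - 12*c - 6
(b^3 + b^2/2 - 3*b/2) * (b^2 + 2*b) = b^5 + 5*b^4/2 - b^3/2 - 3*b^2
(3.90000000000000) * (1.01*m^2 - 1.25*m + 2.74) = 3.939*m^2 - 4.875*m + 10.686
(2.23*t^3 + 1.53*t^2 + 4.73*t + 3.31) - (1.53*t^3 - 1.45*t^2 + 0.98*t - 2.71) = 0.7*t^3 + 2.98*t^2 + 3.75*t + 6.02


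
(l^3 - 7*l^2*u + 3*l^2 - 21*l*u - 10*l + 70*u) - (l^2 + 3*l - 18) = l^3 - 7*l^2*u + 2*l^2 - 21*l*u - 13*l + 70*u + 18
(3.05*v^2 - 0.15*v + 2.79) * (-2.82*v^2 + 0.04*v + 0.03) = -8.601*v^4 + 0.545*v^3 - 7.7823*v^2 + 0.1071*v + 0.0837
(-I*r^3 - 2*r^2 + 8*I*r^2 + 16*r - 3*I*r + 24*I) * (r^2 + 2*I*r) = -I*r^5 + 8*I*r^4 - 7*I*r^3 + 6*r^2 + 56*I*r^2 - 48*r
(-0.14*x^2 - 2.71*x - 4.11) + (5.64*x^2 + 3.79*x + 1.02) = 5.5*x^2 + 1.08*x - 3.09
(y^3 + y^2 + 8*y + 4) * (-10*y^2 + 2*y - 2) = -10*y^5 - 8*y^4 - 80*y^3 - 26*y^2 - 8*y - 8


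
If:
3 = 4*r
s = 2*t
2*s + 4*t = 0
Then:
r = 3/4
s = 0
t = 0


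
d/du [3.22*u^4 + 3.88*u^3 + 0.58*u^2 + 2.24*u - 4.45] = 12.88*u^3 + 11.64*u^2 + 1.16*u + 2.24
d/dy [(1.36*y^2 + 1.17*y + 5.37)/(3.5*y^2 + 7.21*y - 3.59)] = (5.7106*y^2 - 47.3548*y - 42.918)/(12.25*y^4 + 50.47*y^3 + 26.8541*y^2 - 51.7678*y + 12.8881)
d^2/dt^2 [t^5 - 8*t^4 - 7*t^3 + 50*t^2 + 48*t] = 20*t^3 - 96*t^2 - 42*t + 100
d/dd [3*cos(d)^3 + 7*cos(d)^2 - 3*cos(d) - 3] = (-9*cos(d)^2 - 14*cos(d) + 3)*sin(d)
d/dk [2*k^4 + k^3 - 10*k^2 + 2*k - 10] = 8*k^3 + 3*k^2 - 20*k + 2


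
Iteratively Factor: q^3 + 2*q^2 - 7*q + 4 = (q - 1)*(q^2 + 3*q - 4) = (q - 1)^2*(q + 4)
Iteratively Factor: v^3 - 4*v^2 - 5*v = (v - 5)*(v^2 + v) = (v - 5)*(v + 1)*(v)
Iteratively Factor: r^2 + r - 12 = (r + 4)*(r - 3)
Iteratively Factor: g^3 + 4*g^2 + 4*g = (g + 2)*(g^2 + 2*g) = (g + 2)^2*(g)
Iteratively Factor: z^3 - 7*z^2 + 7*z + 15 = (z - 5)*(z^2 - 2*z - 3) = (z - 5)*(z - 3)*(z + 1)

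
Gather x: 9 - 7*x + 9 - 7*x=18 - 14*x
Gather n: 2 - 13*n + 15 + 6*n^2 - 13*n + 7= 6*n^2 - 26*n + 24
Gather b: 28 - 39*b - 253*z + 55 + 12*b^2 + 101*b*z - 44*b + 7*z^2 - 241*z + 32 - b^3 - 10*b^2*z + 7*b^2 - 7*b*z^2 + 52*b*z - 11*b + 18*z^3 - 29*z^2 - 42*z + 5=-b^3 + b^2*(19 - 10*z) + b*(-7*z^2 + 153*z - 94) + 18*z^3 - 22*z^2 - 536*z + 120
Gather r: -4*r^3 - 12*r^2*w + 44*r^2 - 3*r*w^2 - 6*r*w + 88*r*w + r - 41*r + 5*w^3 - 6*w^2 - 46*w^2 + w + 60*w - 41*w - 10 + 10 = -4*r^3 + r^2*(44 - 12*w) + r*(-3*w^2 + 82*w - 40) + 5*w^3 - 52*w^2 + 20*w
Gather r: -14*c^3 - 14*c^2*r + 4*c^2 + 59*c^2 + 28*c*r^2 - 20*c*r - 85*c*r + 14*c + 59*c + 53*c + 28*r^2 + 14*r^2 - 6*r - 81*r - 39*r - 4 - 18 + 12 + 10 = -14*c^3 + 63*c^2 + 126*c + r^2*(28*c + 42) + r*(-14*c^2 - 105*c - 126)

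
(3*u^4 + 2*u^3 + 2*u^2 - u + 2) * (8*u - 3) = 24*u^5 + 7*u^4 + 10*u^3 - 14*u^2 + 19*u - 6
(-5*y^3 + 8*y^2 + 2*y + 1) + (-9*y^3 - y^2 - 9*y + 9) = -14*y^3 + 7*y^2 - 7*y + 10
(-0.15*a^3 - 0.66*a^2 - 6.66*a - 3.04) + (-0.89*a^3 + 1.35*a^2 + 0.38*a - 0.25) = -1.04*a^3 + 0.69*a^2 - 6.28*a - 3.29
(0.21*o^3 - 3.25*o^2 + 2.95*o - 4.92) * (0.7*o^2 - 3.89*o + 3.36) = 0.147*o^5 - 3.0919*o^4 + 15.4131*o^3 - 25.8395*o^2 + 29.0508*o - 16.5312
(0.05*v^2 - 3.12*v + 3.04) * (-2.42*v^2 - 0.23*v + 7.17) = -0.121*v^4 + 7.5389*v^3 - 6.2807*v^2 - 23.0696*v + 21.7968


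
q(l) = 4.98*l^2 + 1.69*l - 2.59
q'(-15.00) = -147.71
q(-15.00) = 1092.56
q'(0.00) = 1.69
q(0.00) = -2.59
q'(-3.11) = -29.29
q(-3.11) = 40.32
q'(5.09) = 52.39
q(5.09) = 135.03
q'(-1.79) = -16.14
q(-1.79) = 10.34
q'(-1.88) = -17.03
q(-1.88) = 11.83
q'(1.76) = 19.22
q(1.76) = 15.81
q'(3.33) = 34.86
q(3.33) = 58.26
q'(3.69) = 38.44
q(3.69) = 71.45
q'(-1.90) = -17.23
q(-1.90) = 12.18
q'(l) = 9.96*l + 1.69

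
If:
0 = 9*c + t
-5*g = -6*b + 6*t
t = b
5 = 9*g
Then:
No Solution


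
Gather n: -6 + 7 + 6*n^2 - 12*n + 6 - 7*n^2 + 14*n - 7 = -n^2 + 2*n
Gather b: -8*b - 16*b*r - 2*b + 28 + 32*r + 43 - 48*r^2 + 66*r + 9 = b*(-16*r - 10) - 48*r^2 + 98*r + 80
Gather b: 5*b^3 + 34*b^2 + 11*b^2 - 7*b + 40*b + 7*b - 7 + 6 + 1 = 5*b^3 + 45*b^2 + 40*b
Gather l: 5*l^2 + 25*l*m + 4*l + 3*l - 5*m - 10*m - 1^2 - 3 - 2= 5*l^2 + l*(25*m + 7) - 15*m - 6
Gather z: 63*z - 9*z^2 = -9*z^2 + 63*z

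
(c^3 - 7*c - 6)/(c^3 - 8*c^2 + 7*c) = (c^3 - 7*c - 6)/(c*(c^2 - 8*c + 7))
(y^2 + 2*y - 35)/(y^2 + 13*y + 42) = (y - 5)/(y + 6)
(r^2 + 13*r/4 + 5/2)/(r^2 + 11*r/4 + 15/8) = 2*(r + 2)/(2*r + 3)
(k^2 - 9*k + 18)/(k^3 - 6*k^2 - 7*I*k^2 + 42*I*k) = (k - 3)/(k*(k - 7*I))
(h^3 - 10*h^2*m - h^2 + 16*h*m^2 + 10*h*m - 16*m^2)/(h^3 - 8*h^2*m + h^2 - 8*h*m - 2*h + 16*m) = (h - 2*m)/(h + 2)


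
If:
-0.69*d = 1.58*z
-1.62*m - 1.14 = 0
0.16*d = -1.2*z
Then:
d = 0.00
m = -0.70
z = 0.00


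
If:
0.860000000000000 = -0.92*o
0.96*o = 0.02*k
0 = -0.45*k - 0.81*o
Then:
No Solution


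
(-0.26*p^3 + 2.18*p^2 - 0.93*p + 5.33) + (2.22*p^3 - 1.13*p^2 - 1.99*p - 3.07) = 1.96*p^3 + 1.05*p^2 - 2.92*p + 2.26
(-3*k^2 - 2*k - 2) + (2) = -3*k^2 - 2*k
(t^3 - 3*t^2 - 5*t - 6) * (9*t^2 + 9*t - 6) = 9*t^5 - 18*t^4 - 78*t^3 - 81*t^2 - 24*t + 36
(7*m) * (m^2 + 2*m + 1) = 7*m^3 + 14*m^2 + 7*m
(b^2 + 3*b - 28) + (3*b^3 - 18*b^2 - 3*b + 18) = 3*b^3 - 17*b^2 - 10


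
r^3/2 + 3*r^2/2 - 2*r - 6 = (r/2 + 1)*(r - 2)*(r + 3)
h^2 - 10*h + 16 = (h - 8)*(h - 2)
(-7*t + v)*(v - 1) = -7*t*v + 7*t + v^2 - v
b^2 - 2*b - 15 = (b - 5)*(b + 3)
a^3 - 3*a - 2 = (a - 2)*(a + 1)^2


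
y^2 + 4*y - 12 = (y - 2)*(y + 6)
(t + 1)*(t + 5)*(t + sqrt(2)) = t^3 + sqrt(2)*t^2 + 6*t^2 + 5*t + 6*sqrt(2)*t + 5*sqrt(2)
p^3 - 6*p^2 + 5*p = p*(p - 5)*(p - 1)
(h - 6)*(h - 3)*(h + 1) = h^3 - 8*h^2 + 9*h + 18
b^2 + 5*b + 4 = (b + 1)*(b + 4)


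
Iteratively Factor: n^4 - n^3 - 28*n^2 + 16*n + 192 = (n - 4)*(n^3 + 3*n^2 - 16*n - 48) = (n - 4)^2*(n^2 + 7*n + 12) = (n - 4)^2*(n + 4)*(n + 3)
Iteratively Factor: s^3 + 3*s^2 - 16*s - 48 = (s + 3)*(s^2 - 16) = (s - 4)*(s + 3)*(s + 4)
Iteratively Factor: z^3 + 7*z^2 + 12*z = (z)*(z^2 + 7*z + 12) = z*(z + 4)*(z + 3)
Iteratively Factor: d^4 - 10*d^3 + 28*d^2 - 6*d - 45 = (d - 3)*(d^3 - 7*d^2 + 7*d + 15) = (d - 3)*(d + 1)*(d^2 - 8*d + 15) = (d - 3)^2*(d + 1)*(d - 5)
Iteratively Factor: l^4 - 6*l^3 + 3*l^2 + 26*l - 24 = (l - 4)*(l^3 - 2*l^2 - 5*l + 6) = (l - 4)*(l - 3)*(l^2 + l - 2) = (l - 4)*(l - 3)*(l + 2)*(l - 1)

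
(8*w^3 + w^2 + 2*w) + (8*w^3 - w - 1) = 16*w^3 + w^2 + w - 1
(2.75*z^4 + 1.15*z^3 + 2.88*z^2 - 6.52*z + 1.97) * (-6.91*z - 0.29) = -19.0025*z^5 - 8.744*z^4 - 20.2343*z^3 + 44.218*z^2 - 11.7219*z - 0.5713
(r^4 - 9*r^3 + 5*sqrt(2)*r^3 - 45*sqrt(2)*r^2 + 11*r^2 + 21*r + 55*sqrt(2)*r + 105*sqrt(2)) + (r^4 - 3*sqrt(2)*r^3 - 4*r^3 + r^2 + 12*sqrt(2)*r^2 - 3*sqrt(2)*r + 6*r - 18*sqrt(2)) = 2*r^4 - 13*r^3 + 2*sqrt(2)*r^3 - 33*sqrt(2)*r^2 + 12*r^2 + 27*r + 52*sqrt(2)*r + 87*sqrt(2)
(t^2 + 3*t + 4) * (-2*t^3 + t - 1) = -2*t^5 - 6*t^4 - 7*t^3 + 2*t^2 + t - 4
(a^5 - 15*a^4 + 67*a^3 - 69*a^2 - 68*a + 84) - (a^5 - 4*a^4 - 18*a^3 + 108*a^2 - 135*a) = -11*a^4 + 85*a^3 - 177*a^2 + 67*a + 84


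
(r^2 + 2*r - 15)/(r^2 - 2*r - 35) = (r - 3)/(r - 7)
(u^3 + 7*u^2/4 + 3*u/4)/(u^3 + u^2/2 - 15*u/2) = (4*u^2 + 7*u + 3)/(2*(2*u^2 + u - 15))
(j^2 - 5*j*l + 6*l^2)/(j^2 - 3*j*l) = (j - 2*l)/j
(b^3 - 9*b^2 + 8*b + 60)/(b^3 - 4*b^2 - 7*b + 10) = (b - 6)/(b - 1)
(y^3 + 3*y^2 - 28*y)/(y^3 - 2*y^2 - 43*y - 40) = y*(-y^2 - 3*y + 28)/(-y^3 + 2*y^2 + 43*y + 40)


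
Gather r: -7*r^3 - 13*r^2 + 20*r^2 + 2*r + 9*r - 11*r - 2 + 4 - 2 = -7*r^3 + 7*r^2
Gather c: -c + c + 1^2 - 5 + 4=0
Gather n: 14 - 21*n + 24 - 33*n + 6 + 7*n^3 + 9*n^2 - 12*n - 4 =7*n^3 + 9*n^2 - 66*n + 40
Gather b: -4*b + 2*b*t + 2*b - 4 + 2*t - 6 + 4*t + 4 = b*(2*t - 2) + 6*t - 6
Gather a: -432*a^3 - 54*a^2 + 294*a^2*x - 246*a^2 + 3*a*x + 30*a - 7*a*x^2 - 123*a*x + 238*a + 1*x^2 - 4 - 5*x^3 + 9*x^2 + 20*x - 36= -432*a^3 + a^2*(294*x - 300) + a*(-7*x^2 - 120*x + 268) - 5*x^3 + 10*x^2 + 20*x - 40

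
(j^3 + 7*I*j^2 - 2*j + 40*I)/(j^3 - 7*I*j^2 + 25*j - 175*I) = (j^2 + 2*I*j + 8)/(j^2 - 12*I*j - 35)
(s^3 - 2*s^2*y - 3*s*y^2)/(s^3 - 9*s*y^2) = (s + y)/(s + 3*y)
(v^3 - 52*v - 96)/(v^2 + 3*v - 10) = (v^3 - 52*v - 96)/(v^2 + 3*v - 10)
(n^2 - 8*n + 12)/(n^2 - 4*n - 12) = (n - 2)/(n + 2)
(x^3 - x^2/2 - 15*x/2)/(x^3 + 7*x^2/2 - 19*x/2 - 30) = x/(x + 4)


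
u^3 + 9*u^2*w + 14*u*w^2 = u*(u + 2*w)*(u + 7*w)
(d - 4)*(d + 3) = d^2 - d - 12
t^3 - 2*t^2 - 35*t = t*(t - 7)*(t + 5)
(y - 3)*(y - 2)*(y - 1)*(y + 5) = y^4 - y^3 - 19*y^2 + 49*y - 30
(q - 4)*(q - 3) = q^2 - 7*q + 12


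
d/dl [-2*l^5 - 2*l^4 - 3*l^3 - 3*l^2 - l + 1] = -10*l^4 - 8*l^3 - 9*l^2 - 6*l - 1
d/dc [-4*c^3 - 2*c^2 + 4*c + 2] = -12*c^2 - 4*c + 4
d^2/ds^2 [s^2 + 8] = 2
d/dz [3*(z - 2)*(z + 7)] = 6*z + 15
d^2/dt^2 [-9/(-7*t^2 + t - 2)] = 18*(-49*t^2 + 7*t + (14*t - 1)^2 - 14)/(7*t^2 - t + 2)^3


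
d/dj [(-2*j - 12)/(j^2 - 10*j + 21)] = 2*(-j^2 + 10*j + 2*(j - 5)*(j + 6) - 21)/(j^2 - 10*j + 21)^2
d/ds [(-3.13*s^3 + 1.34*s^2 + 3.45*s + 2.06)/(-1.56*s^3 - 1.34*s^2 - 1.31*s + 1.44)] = (1.77635683940025e-15*s^5 + 6.2846*s^4 + 18.9646*s^3 - 1.0132*s^2 + 9.38*s + 7.6666)/(2.4336*s^6 + 4.1808*s^5 + 5.8828*s^4 - 0.982*s^3 - 2.1431*s^2 - 3.7728*s + 2.0736)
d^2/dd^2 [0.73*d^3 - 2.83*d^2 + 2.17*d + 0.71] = 4.38*d - 5.66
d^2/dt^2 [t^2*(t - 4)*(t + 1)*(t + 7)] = 20*t^3 + 48*t^2 - 150*t - 56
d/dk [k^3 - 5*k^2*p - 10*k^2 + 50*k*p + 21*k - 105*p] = 3*k^2 - 10*k*p - 20*k + 50*p + 21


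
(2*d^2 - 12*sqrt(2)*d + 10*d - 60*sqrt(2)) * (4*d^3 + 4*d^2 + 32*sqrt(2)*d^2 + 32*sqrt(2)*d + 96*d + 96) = 8*d^5 + 16*sqrt(2)*d^4 + 48*d^4 - 536*d^3 + 96*sqrt(2)*d^3 - 3456*d^2 - 1072*sqrt(2)*d^2 - 6912*sqrt(2)*d - 2880*d - 5760*sqrt(2)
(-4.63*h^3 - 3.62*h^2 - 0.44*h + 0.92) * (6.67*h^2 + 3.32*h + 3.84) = -30.8821*h^5 - 39.517*h^4 - 32.7324*h^3 - 9.2252*h^2 + 1.3648*h + 3.5328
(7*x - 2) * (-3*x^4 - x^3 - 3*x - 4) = -21*x^5 - x^4 + 2*x^3 - 21*x^2 - 22*x + 8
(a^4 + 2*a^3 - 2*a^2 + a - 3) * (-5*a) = -5*a^5 - 10*a^4 + 10*a^3 - 5*a^2 + 15*a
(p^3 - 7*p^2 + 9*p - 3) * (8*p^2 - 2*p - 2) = 8*p^5 - 58*p^4 + 84*p^3 - 28*p^2 - 12*p + 6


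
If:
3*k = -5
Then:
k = -5/3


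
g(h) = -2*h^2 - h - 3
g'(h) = -4*h - 1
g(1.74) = -10.80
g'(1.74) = -7.96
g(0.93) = -5.66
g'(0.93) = -4.72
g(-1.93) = -8.52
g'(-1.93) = 6.72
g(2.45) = -17.46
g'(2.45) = -10.80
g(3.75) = -34.88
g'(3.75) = -16.00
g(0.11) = -3.13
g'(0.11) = -1.44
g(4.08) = -40.37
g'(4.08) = -17.32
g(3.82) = -36.00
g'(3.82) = -16.28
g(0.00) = -3.00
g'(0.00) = -1.00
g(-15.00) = -438.00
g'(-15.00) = 59.00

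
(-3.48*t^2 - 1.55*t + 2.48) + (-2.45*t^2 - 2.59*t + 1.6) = -5.93*t^2 - 4.14*t + 4.08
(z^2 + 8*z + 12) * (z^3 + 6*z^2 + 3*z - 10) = z^5 + 14*z^4 + 63*z^3 + 86*z^2 - 44*z - 120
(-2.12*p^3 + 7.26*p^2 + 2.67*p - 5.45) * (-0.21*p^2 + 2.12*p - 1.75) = 0.4452*p^5 - 6.019*p^4 + 18.5405*p^3 - 5.9001*p^2 - 16.2265*p + 9.5375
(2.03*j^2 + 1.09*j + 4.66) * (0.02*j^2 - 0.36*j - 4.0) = 0.0406*j^4 - 0.709*j^3 - 8.4192*j^2 - 6.0376*j - 18.64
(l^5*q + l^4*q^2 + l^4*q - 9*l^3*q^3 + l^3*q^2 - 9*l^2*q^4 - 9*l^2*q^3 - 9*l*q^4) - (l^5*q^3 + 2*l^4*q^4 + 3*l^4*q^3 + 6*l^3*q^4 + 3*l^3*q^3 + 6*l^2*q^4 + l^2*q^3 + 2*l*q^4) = -l^5*q^3 + l^5*q - 2*l^4*q^4 - 3*l^4*q^3 + l^4*q^2 + l^4*q - 6*l^3*q^4 - 12*l^3*q^3 + l^3*q^2 - 15*l^2*q^4 - 10*l^2*q^3 - 11*l*q^4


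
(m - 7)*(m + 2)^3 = m^4 - m^3 - 30*m^2 - 76*m - 56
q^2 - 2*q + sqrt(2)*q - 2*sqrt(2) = (q - 2)*(q + sqrt(2))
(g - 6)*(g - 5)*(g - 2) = g^3 - 13*g^2 + 52*g - 60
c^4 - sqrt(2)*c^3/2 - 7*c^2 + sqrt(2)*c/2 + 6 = (c - 1)*(c + 1)*(c - 2*sqrt(2))*(c + 3*sqrt(2)/2)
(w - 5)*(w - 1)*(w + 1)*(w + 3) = w^4 - 2*w^3 - 16*w^2 + 2*w + 15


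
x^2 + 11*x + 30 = (x + 5)*(x + 6)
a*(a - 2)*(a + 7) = a^3 + 5*a^2 - 14*a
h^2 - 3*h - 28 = (h - 7)*(h + 4)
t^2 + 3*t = t*(t + 3)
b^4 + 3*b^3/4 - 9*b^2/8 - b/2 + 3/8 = (b - 3/4)*(b - 1/2)*(b + 1)^2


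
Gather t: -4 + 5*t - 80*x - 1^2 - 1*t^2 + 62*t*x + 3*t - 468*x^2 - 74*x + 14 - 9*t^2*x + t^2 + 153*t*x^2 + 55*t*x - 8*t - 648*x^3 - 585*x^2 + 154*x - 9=-9*t^2*x + t*(153*x^2 + 117*x) - 648*x^3 - 1053*x^2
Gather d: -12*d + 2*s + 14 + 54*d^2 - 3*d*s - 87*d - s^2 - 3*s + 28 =54*d^2 + d*(-3*s - 99) - s^2 - s + 42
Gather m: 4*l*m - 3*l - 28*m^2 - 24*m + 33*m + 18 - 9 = -3*l - 28*m^2 + m*(4*l + 9) + 9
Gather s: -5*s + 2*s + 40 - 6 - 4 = 30 - 3*s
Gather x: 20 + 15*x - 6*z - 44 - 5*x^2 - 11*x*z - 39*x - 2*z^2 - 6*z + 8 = -5*x^2 + x*(-11*z - 24) - 2*z^2 - 12*z - 16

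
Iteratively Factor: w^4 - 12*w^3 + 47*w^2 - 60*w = (w - 4)*(w^3 - 8*w^2 + 15*w) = (w - 4)*(w - 3)*(w^2 - 5*w) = w*(w - 4)*(w - 3)*(w - 5)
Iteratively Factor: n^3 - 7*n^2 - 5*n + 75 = (n - 5)*(n^2 - 2*n - 15) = (n - 5)^2*(n + 3)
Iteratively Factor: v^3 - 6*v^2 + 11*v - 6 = (v - 3)*(v^2 - 3*v + 2) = (v - 3)*(v - 1)*(v - 2)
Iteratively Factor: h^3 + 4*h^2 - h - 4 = (h + 4)*(h^2 - 1) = (h + 1)*(h + 4)*(h - 1)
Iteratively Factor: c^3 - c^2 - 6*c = (c)*(c^2 - c - 6) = c*(c + 2)*(c - 3)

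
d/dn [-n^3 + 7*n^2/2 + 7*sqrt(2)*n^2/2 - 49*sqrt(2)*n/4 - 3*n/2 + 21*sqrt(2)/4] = -3*n^2 + 7*n + 7*sqrt(2)*n - 49*sqrt(2)/4 - 3/2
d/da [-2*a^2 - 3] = -4*a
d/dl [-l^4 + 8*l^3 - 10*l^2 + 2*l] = -4*l^3 + 24*l^2 - 20*l + 2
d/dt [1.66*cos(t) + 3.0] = -1.66*sin(t)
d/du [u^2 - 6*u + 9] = 2*u - 6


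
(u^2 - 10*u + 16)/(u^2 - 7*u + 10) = (u - 8)/(u - 5)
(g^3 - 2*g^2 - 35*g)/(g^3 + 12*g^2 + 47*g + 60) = g*(g - 7)/(g^2 + 7*g + 12)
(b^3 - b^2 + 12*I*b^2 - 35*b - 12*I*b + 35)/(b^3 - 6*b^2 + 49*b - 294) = (b^2 + b*(-1 + 5*I) - 5*I)/(b^2 - b*(6 + 7*I) + 42*I)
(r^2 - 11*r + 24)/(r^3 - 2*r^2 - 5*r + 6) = (r - 8)/(r^2 + r - 2)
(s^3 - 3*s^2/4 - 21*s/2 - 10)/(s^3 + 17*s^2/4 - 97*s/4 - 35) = (s + 2)/(s + 7)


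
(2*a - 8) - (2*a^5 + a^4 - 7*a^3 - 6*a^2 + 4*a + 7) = -2*a^5 - a^4 + 7*a^3 + 6*a^2 - 2*a - 15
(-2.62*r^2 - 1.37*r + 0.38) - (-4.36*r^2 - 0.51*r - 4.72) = 1.74*r^2 - 0.86*r + 5.1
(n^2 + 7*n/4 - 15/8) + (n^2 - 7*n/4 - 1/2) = 2*n^2 - 19/8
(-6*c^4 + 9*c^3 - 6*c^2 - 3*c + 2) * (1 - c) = 6*c^5 - 15*c^4 + 15*c^3 - 3*c^2 - 5*c + 2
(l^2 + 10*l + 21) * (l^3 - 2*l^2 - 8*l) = l^5 + 8*l^4 - 7*l^3 - 122*l^2 - 168*l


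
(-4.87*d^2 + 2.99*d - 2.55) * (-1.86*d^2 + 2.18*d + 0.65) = 9.0582*d^4 - 16.178*d^3 + 8.0957*d^2 - 3.6155*d - 1.6575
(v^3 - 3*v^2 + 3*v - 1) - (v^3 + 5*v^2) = -8*v^2 + 3*v - 1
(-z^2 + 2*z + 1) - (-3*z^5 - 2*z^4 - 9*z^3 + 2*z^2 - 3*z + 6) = 3*z^5 + 2*z^4 + 9*z^3 - 3*z^2 + 5*z - 5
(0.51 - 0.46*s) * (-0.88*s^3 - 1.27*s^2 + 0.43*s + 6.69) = 0.4048*s^4 + 0.1354*s^3 - 0.8455*s^2 - 2.8581*s + 3.4119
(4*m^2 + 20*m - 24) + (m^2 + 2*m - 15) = 5*m^2 + 22*m - 39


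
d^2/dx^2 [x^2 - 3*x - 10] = 2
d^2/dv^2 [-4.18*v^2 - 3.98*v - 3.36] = -8.36000000000000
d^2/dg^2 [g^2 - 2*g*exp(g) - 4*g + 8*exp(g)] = -2*g*exp(g) + 4*exp(g) + 2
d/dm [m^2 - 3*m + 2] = 2*m - 3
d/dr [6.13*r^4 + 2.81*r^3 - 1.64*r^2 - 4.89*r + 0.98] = 24.52*r^3 + 8.43*r^2 - 3.28*r - 4.89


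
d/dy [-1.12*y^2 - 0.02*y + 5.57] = -2.24*y - 0.02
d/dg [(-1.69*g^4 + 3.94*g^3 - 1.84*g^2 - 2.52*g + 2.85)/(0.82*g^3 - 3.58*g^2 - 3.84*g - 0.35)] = (-1.3858*g^6 + 12.1004*g^5 + 6.87239999999999*g^4 - 23.7604*g^3 - 13.104*g^2 + 21.694*g + 11.826)/(0.6724*g^6 - 5.8712*g^5 + 6.5188*g^4 + 26.9204*g^3 + 17.2516*g^2 + 2.688*g + 0.1225)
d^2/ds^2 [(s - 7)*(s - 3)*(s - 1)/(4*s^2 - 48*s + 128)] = (11*s^3 - 159*s^2 + 852*s - 1712)/(2*(s^6 - 36*s^5 + 528*s^4 - 4032*s^3 + 16896*s^2 - 36864*s + 32768))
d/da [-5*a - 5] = -5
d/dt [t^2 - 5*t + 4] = 2*t - 5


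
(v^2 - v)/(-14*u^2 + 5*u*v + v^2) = v*(v - 1)/(-14*u^2 + 5*u*v + v^2)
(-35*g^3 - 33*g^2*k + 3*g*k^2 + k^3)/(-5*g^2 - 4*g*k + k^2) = 7*g + k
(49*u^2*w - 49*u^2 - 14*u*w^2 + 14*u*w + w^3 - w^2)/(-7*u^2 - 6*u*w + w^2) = (-7*u*w + 7*u + w^2 - w)/(u + w)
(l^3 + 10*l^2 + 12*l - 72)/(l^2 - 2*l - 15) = (-l^3 - 10*l^2 - 12*l + 72)/(-l^2 + 2*l + 15)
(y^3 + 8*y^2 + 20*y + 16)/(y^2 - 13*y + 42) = (y^3 + 8*y^2 + 20*y + 16)/(y^2 - 13*y + 42)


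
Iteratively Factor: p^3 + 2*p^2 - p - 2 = (p - 1)*(p^2 + 3*p + 2) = (p - 1)*(p + 1)*(p + 2)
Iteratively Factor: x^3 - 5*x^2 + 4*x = (x - 1)*(x^2 - 4*x) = (x - 4)*(x - 1)*(x)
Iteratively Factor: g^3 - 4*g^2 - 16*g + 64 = (g + 4)*(g^2 - 8*g + 16) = (g - 4)*(g + 4)*(g - 4)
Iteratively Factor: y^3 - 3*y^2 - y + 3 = (y + 1)*(y^2 - 4*y + 3) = (y - 3)*(y + 1)*(y - 1)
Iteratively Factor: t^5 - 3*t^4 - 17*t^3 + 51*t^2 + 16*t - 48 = (t - 1)*(t^4 - 2*t^3 - 19*t^2 + 32*t + 48) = (t - 4)*(t - 1)*(t^3 + 2*t^2 - 11*t - 12) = (t - 4)*(t - 1)*(t + 4)*(t^2 - 2*t - 3) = (t - 4)*(t - 1)*(t + 1)*(t + 4)*(t - 3)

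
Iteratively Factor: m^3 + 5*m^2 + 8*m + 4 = (m + 1)*(m^2 + 4*m + 4) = (m + 1)*(m + 2)*(m + 2)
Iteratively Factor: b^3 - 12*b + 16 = (b - 2)*(b^2 + 2*b - 8) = (b - 2)^2*(b + 4)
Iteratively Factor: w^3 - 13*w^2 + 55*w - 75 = (w - 5)*(w^2 - 8*w + 15) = (w - 5)^2*(w - 3)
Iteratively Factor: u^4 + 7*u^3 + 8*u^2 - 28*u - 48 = (u + 3)*(u^3 + 4*u^2 - 4*u - 16) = (u - 2)*(u + 3)*(u^2 + 6*u + 8) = (u - 2)*(u + 2)*(u + 3)*(u + 4)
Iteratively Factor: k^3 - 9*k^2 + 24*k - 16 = (k - 1)*(k^2 - 8*k + 16) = (k - 4)*(k - 1)*(k - 4)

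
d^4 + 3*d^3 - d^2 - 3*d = d*(d - 1)*(d + 1)*(d + 3)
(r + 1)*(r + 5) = r^2 + 6*r + 5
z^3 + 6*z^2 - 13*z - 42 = (z - 3)*(z + 2)*(z + 7)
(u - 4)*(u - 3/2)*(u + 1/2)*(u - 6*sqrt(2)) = u^4 - 6*sqrt(2)*u^3 - 5*u^3 + 13*u^2/4 + 30*sqrt(2)*u^2 - 39*sqrt(2)*u/2 + 3*u - 18*sqrt(2)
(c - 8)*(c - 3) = c^2 - 11*c + 24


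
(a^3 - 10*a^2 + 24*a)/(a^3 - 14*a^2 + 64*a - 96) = a/(a - 4)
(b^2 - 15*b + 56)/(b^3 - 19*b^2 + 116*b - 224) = 1/(b - 4)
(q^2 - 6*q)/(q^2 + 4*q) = (q - 6)/(q + 4)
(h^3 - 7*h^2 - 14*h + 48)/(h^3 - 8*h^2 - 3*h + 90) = (h^2 - 10*h + 16)/(h^2 - 11*h + 30)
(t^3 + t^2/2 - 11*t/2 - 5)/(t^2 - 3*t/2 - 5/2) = t + 2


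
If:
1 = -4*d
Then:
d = -1/4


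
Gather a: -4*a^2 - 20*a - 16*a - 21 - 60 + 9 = -4*a^2 - 36*a - 72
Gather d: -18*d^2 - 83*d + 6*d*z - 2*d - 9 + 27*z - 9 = -18*d^2 + d*(6*z - 85) + 27*z - 18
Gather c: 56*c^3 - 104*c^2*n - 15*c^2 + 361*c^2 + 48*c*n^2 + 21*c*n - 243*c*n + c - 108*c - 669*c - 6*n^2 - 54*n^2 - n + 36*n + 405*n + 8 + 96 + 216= 56*c^3 + c^2*(346 - 104*n) + c*(48*n^2 - 222*n - 776) - 60*n^2 + 440*n + 320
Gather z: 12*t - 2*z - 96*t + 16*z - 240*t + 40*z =-324*t + 54*z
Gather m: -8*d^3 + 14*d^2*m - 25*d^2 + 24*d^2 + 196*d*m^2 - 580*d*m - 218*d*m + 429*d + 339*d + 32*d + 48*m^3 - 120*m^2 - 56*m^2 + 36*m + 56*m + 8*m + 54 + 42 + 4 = -8*d^3 - d^2 + 800*d + 48*m^3 + m^2*(196*d - 176) + m*(14*d^2 - 798*d + 100) + 100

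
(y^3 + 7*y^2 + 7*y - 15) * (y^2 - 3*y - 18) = y^5 + 4*y^4 - 32*y^3 - 162*y^2 - 81*y + 270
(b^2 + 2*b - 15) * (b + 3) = b^3 + 5*b^2 - 9*b - 45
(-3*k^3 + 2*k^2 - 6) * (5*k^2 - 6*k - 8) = -15*k^5 + 28*k^4 + 12*k^3 - 46*k^2 + 36*k + 48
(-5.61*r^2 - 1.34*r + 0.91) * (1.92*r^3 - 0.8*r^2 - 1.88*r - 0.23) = -10.7712*r^5 + 1.9152*r^4 + 13.366*r^3 + 3.0815*r^2 - 1.4026*r - 0.2093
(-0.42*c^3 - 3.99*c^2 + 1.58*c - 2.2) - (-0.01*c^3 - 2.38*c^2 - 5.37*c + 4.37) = -0.41*c^3 - 1.61*c^2 + 6.95*c - 6.57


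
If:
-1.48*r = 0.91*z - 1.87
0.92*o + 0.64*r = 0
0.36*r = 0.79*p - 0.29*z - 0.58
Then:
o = 0.427732079905993*z - 0.878965922444183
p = 0.0868970236058844*z + 1.3099555251454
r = 1.26351351351351 - 0.614864864864865*z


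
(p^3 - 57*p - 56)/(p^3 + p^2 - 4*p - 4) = (p^2 - p - 56)/(p^2 - 4)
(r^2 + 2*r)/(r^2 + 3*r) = (r + 2)/(r + 3)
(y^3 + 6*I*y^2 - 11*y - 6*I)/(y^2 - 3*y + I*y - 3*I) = (y^2 + 5*I*y - 6)/(y - 3)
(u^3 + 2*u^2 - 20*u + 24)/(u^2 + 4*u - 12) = u - 2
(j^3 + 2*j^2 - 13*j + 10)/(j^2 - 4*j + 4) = (j^2 + 4*j - 5)/(j - 2)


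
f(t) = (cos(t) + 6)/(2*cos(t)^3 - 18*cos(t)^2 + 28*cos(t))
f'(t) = (cos(t) + 6)*(6*sin(t)*cos(t)^2 - 36*sin(t)*cos(t) + 28*sin(t))/(2*cos(t)^3 - 18*cos(t)^2 + 28*cos(t))^2 - sin(t)/(2*cos(t)^3 - 18*cos(t)^2 + 28*cos(t)) = (-213*cos(t) + 9*cos(2*t) + cos(3*t) + 177)*sin(t)/(4*(cos(t) - 7)^2*(cos(t) - 2)^2*cos(t)^2)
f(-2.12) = -0.28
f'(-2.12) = -0.62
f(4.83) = 2.01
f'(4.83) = -15.35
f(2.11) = -0.28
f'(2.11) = 0.65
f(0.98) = 0.63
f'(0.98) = 0.42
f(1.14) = 0.74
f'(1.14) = 0.98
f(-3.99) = -0.20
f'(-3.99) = 0.33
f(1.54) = 7.14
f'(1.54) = 225.81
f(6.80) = 0.57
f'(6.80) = -0.01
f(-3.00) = -0.11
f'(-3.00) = -0.02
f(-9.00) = -0.12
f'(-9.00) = -0.09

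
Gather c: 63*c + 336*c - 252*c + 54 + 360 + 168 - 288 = 147*c + 294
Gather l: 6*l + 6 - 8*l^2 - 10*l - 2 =-8*l^2 - 4*l + 4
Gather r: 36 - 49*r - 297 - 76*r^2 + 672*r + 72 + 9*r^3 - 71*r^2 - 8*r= 9*r^3 - 147*r^2 + 615*r - 189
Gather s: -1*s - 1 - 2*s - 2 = -3*s - 3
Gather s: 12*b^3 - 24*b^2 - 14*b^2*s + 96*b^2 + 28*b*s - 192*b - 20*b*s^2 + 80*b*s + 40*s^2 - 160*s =12*b^3 + 72*b^2 - 192*b + s^2*(40 - 20*b) + s*(-14*b^2 + 108*b - 160)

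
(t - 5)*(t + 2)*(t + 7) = t^3 + 4*t^2 - 31*t - 70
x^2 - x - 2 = (x - 2)*(x + 1)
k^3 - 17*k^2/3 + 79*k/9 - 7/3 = (k - 3)*(k - 7/3)*(k - 1/3)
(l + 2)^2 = l^2 + 4*l + 4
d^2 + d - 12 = (d - 3)*(d + 4)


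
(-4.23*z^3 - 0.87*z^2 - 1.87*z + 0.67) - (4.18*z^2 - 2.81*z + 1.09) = -4.23*z^3 - 5.05*z^2 + 0.94*z - 0.42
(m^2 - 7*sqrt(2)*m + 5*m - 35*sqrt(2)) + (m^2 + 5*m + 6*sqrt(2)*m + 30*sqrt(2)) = 2*m^2 - sqrt(2)*m + 10*m - 5*sqrt(2)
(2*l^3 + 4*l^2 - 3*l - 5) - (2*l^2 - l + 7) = 2*l^3 + 2*l^2 - 2*l - 12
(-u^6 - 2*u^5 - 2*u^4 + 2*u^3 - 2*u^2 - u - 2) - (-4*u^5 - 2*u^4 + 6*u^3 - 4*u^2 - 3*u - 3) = -u^6 + 2*u^5 - 4*u^3 + 2*u^2 + 2*u + 1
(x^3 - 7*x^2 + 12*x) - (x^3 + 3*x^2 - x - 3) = -10*x^2 + 13*x + 3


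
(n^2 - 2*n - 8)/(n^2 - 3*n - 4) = (n + 2)/(n + 1)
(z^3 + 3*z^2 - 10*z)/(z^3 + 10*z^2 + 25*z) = (z - 2)/(z + 5)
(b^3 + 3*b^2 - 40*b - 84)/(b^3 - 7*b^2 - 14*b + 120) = (b^2 + 9*b + 14)/(b^2 - b - 20)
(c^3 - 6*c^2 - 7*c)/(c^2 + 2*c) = (c^2 - 6*c - 7)/(c + 2)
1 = 1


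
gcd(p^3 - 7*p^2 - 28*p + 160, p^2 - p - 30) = p + 5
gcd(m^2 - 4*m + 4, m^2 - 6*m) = 1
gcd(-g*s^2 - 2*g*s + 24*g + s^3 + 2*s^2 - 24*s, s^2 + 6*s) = s + 6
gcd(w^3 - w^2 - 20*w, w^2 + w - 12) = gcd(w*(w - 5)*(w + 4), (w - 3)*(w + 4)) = w + 4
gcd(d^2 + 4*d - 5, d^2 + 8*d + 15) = d + 5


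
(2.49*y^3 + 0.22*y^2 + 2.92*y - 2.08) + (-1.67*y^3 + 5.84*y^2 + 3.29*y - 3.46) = 0.82*y^3 + 6.06*y^2 + 6.21*y - 5.54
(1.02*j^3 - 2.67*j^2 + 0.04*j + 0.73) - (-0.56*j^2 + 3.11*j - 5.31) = 1.02*j^3 - 2.11*j^2 - 3.07*j + 6.04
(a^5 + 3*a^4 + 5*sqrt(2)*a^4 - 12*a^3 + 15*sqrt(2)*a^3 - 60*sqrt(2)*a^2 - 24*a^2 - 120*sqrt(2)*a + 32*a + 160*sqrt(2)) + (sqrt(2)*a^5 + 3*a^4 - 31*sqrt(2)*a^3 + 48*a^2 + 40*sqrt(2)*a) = a^5 + sqrt(2)*a^5 + 6*a^4 + 5*sqrt(2)*a^4 - 16*sqrt(2)*a^3 - 12*a^3 - 60*sqrt(2)*a^2 + 24*a^2 - 80*sqrt(2)*a + 32*a + 160*sqrt(2)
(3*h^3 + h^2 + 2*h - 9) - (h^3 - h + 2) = 2*h^3 + h^2 + 3*h - 11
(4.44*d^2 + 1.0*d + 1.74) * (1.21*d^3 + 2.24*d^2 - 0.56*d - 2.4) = 5.3724*d^5 + 11.1556*d^4 + 1.859*d^3 - 7.3184*d^2 - 3.3744*d - 4.176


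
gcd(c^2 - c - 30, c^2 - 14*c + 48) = c - 6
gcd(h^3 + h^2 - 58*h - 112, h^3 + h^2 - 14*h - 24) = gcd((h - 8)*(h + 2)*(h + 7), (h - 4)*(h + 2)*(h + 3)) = h + 2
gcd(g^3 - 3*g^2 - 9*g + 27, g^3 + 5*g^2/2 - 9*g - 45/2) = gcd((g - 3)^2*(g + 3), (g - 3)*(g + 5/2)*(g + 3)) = g^2 - 9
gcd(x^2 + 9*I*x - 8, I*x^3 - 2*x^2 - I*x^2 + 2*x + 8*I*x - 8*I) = 1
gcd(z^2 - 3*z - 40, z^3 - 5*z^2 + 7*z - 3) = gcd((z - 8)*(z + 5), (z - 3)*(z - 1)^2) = 1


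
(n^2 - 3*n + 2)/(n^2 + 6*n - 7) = (n - 2)/(n + 7)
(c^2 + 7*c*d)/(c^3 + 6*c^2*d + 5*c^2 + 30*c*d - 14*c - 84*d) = c*(c + 7*d)/(c^3 + 6*c^2*d + 5*c^2 + 30*c*d - 14*c - 84*d)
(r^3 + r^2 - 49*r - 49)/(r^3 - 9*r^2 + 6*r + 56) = (r^2 + 8*r + 7)/(r^2 - 2*r - 8)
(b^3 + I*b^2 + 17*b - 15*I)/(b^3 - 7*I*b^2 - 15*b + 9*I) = (b + 5*I)/(b - 3*I)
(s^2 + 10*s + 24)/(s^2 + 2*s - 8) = (s + 6)/(s - 2)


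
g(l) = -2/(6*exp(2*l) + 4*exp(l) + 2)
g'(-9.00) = 0.00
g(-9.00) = -1.00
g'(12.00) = 0.00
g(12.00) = 0.00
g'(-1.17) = 0.33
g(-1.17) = -0.52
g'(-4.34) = 0.03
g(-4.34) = -0.97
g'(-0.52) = 0.31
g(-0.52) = -0.31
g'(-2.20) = 0.19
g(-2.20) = -0.79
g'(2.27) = 0.01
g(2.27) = -0.00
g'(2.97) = 0.00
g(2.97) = -0.00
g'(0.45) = 0.13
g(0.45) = -0.09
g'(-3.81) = 0.04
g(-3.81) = -0.96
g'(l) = -2*(-12*exp(2*l) - 4*exp(l))/(6*exp(2*l) + 4*exp(l) + 2)^2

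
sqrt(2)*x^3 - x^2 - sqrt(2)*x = x*(x - sqrt(2))*(sqrt(2)*x + 1)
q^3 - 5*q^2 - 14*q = q*(q - 7)*(q + 2)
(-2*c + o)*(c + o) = -2*c^2 - c*o + o^2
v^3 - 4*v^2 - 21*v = v*(v - 7)*(v + 3)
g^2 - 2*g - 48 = (g - 8)*(g + 6)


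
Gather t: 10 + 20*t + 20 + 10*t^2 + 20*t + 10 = 10*t^2 + 40*t + 40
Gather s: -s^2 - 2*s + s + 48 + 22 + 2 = -s^2 - s + 72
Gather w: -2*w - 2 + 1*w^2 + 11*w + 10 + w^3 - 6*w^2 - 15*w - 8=w^3 - 5*w^2 - 6*w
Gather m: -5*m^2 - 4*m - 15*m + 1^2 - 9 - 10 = -5*m^2 - 19*m - 18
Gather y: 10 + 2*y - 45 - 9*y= -7*y - 35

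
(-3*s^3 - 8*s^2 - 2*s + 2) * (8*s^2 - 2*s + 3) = -24*s^5 - 58*s^4 - 9*s^3 - 4*s^2 - 10*s + 6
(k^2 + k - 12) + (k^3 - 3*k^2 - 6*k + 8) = k^3 - 2*k^2 - 5*k - 4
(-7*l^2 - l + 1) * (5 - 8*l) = 56*l^3 - 27*l^2 - 13*l + 5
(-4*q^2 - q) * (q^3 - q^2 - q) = -4*q^5 + 3*q^4 + 5*q^3 + q^2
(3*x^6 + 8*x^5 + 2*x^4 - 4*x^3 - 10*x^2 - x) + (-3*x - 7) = 3*x^6 + 8*x^5 + 2*x^4 - 4*x^3 - 10*x^2 - 4*x - 7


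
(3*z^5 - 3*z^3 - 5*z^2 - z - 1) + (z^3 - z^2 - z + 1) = 3*z^5 - 2*z^3 - 6*z^2 - 2*z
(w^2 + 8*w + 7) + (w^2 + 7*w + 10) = 2*w^2 + 15*w + 17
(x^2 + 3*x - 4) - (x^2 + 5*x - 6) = 2 - 2*x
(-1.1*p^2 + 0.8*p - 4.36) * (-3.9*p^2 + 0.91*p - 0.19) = 4.29*p^4 - 4.121*p^3 + 17.941*p^2 - 4.1196*p + 0.8284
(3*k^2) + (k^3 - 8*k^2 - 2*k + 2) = k^3 - 5*k^2 - 2*k + 2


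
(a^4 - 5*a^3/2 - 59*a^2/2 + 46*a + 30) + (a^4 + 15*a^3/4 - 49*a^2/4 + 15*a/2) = 2*a^4 + 5*a^3/4 - 167*a^2/4 + 107*a/2 + 30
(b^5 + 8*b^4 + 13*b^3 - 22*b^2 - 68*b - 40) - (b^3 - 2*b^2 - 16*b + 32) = b^5 + 8*b^4 + 12*b^3 - 20*b^2 - 52*b - 72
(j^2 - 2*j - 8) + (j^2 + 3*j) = 2*j^2 + j - 8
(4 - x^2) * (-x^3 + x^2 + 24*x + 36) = x^5 - x^4 - 28*x^3 - 32*x^2 + 96*x + 144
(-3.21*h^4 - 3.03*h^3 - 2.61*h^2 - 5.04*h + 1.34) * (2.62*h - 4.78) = -8.4102*h^5 + 7.4052*h^4 + 7.6452*h^3 - 0.729000000000001*h^2 + 27.602*h - 6.4052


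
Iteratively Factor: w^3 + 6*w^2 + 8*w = (w)*(w^2 + 6*w + 8) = w*(w + 4)*(w + 2)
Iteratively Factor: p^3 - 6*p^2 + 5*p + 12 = (p - 3)*(p^2 - 3*p - 4) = (p - 3)*(p + 1)*(p - 4)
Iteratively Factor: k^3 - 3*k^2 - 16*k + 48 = (k - 4)*(k^2 + k - 12) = (k - 4)*(k + 4)*(k - 3)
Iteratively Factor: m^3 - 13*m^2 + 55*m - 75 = (m - 5)*(m^2 - 8*m + 15) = (m - 5)^2*(m - 3)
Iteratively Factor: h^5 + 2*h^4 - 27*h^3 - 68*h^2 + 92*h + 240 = (h - 5)*(h^4 + 7*h^3 + 8*h^2 - 28*h - 48) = (h - 5)*(h + 4)*(h^3 + 3*h^2 - 4*h - 12) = (h - 5)*(h + 2)*(h + 4)*(h^2 + h - 6) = (h - 5)*(h - 2)*(h + 2)*(h + 4)*(h + 3)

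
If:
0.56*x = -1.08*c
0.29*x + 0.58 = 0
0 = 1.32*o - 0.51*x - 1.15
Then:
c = 1.04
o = 0.10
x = -2.00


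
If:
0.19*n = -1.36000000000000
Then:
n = -7.16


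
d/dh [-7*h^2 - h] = -14*h - 1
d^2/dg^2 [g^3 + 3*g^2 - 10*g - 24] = 6*g + 6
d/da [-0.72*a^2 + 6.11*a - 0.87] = 6.11 - 1.44*a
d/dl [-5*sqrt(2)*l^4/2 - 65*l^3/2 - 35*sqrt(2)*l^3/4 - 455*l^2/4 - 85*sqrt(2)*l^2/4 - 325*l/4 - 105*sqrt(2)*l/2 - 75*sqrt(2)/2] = -10*sqrt(2)*l^3 - 195*l^2/2 - 105*sqrt(2)*l^2/4 - 455*l/2 - 85*sqrt(2)*l/2 - 325/4 - 105*sqrt(2)/2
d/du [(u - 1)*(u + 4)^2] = (u + 4)*(3*u + 2)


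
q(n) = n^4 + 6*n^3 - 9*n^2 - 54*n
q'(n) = 4*n^3 + 18*n^2 - 18*n - 54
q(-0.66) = 30.18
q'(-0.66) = -35.43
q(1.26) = -67.81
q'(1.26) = -40.10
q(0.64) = -36.51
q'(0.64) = -57.10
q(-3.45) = -25.53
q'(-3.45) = 58.09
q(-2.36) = 29.47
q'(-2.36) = 36.16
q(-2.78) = 11.38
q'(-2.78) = 49.21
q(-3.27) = -15.11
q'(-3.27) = 57.47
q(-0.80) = 34.78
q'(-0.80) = -30.13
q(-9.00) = 1944.00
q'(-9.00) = -1350.00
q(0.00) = 0.00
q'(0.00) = -54.00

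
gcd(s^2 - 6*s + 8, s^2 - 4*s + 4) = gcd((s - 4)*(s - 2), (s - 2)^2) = s - 2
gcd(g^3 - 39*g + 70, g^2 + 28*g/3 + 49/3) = g + 7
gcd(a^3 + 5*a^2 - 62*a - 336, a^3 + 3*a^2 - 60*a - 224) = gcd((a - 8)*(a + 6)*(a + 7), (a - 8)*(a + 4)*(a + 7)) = a^2 - a - 56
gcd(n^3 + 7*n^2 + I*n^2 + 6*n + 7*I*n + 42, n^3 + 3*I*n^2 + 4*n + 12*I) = n^2 + I*n + 6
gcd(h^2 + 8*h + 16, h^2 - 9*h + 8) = 1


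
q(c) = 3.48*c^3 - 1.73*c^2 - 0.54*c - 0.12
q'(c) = 10.44*c^2 - 3.46*c - 0.54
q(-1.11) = -6.41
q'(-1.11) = 16.16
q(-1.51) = -15.23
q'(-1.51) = 28.49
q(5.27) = 458.33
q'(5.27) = 271.17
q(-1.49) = -14.67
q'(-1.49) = 27.79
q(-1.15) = -7.08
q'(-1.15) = 17.25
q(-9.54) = -3173.93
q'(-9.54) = 982.63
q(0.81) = 0.16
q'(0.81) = 3.51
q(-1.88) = -28.34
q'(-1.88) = 42.86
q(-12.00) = -6256.20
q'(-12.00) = 1544.34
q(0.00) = -0.12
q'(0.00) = -0.54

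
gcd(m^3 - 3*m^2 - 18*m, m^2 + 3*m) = m^2 + 3*m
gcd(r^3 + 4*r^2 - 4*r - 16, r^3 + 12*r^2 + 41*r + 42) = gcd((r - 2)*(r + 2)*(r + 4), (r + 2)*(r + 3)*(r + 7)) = r + 2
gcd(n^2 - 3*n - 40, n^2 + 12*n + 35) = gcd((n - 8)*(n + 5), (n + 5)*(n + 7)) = n + 5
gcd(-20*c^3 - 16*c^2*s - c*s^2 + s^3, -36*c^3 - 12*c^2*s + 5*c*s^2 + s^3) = 2*c + s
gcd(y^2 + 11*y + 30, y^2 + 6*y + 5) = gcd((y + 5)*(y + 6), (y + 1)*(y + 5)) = y + 5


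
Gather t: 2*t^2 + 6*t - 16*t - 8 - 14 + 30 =2*t^2 - 10*t + 8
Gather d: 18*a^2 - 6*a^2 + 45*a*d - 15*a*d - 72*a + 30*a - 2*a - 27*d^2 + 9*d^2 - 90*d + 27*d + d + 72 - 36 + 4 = 12*a^2 - 44*a - 18*d^2 + d*(30*a - 62) + 40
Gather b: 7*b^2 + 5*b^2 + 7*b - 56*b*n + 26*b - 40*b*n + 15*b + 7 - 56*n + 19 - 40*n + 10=12*b^2 + b*(48 - 96*n) - 96*n + 36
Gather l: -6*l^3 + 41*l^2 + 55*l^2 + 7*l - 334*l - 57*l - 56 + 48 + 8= -6*l^3 + 96*l^2 - 384*l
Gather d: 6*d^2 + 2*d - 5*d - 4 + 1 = 6*d^2 - 3*d - 3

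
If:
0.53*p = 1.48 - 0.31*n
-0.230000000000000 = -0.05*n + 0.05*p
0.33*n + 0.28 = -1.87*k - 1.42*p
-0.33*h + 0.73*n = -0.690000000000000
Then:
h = 12.41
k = -1.02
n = 4.66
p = 0.06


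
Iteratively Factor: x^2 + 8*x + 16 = (x + 4)*(x + 4)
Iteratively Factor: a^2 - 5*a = (a - 5)*(a)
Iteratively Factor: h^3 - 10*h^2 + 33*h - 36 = (h - 3)*(h^2 - 7*h + 12) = (h - 4)*(h - 3)*(h - 3)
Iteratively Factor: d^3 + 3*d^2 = (d + 3)*(d^2) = d*(d + 3)*(d)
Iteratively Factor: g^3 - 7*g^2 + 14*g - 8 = (g - 2)*(g^2 - 5*g + 4) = (g - 2)*(g - 1)*(g - 4)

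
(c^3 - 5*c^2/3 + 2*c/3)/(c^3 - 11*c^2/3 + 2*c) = (c - 1)/(c - 3)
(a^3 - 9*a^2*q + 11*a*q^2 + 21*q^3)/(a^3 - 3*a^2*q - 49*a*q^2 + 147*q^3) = (a + q)/(a + 7*q)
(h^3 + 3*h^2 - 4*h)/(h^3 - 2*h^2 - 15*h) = (-h^2 - 3*h + 4)/(-h^2 + 2*h + 15)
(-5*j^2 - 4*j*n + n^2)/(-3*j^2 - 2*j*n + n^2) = (5*j - n)/(3*j - n)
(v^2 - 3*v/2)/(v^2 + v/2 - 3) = v/(v + 2)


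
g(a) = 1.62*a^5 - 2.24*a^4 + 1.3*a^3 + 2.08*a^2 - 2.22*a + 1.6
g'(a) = 8.1*a^4 - 8.96*a^3 + 3.9*a^2 + 4.16*a - 2.22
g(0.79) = 1.41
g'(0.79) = 2.24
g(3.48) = 572.15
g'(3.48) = 869.84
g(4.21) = 1564.96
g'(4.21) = 1960.40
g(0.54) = 1.10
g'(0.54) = 0.44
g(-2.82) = -435.32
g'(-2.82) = 730.25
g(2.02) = 33.51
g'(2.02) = 83.11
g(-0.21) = 2.14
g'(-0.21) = -2.82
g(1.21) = 3.66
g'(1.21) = 10.01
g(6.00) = 10038.04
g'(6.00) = 8725.38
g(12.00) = 359180.08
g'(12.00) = 153088.02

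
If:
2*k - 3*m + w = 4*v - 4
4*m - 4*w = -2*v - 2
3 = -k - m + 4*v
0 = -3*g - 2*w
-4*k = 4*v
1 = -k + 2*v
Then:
No Solution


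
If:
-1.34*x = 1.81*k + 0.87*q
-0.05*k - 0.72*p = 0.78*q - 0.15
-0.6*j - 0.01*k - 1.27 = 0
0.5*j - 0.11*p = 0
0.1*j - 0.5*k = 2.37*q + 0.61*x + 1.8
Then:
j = -3.19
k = 64.10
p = -14.48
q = 9.45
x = -92.72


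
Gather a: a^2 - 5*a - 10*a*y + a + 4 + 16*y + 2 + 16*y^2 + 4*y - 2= a^2 + a*(-10*y - 4) + 16*y^2 + 20*y + 4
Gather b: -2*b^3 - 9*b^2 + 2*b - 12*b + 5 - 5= -2*b^3 - 9*b^2 - 10*b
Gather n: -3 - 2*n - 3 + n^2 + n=n^2 - n - 6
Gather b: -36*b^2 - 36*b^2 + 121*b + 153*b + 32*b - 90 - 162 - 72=-72*b^2 + 306*b - 324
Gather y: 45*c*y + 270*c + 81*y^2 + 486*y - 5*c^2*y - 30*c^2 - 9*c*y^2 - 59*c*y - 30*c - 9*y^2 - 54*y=-30*c^2 + 240*c + y^2*(72 - 9*c) + y*(-5*c^2 - 14*c + 432)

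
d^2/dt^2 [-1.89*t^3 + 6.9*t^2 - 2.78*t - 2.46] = 13.8 - 11.34*t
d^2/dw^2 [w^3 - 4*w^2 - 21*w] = 6*w - 8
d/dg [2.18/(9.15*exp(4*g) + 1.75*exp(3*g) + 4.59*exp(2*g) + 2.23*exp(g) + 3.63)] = (-79.788*exp(3*g) - 11.445*exp(2*g) - 20.0124*exp(g) - 4.8614)*exp(g)/(9.15*exp(4*g) + 1.75*exp(3*g) + 4.59*exp(2*g) + 2.23*exp(g) + 3.63)^2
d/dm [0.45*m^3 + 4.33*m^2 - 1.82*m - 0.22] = 1.35*m^2 + 8.66*m - 1.82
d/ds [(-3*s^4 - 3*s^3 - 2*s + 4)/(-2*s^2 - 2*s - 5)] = (12*s^5 + 24*s^4 + 72*s^3 + 41*s^2 + 16*s + 18)/(4*s^4 + 8*s^3 + 24*s^2 + 20*s + 25)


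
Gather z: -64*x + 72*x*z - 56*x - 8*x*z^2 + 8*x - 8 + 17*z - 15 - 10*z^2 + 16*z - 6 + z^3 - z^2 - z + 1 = -112*x + z^3 + z^2*(-8*x - 11) + z*(72*x + 32) - 28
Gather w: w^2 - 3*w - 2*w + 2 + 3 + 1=w^2 - 5*w + 6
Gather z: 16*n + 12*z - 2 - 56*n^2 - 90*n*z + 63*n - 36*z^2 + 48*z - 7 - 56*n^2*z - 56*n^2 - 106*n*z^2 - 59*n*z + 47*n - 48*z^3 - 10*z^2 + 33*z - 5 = -112*n^2 + 126*n - 48*z^3 + z^2*(-106*n - 46) + z*(-56*n^2 - 149*n + 93) - 14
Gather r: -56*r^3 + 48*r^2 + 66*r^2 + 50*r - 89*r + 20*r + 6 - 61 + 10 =-56*r^3 + 114*r^2 - 19*r - 45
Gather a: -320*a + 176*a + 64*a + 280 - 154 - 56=70 - 80*a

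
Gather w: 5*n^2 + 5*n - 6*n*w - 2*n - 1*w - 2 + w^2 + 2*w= 5*n^2 + 3*n + w^2 + w*(1 - 6*n) - 2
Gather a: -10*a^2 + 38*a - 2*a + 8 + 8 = -10*a^2 + 36*a + 16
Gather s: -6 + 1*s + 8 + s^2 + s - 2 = s^2 + 2*s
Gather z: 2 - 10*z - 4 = -10*z - 2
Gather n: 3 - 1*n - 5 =-n - 2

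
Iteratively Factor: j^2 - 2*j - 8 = (j - 4)*(j + 2)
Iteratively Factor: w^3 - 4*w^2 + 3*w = (w - 1)*(w^2 - 3*w) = (w - 3)*(w - 1)*(w)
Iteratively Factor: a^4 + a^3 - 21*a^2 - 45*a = (a + 3)*(a^3 - 2*a^2 - 15*a) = a*(a + 3)*(a^2 - 2*a - 15) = a*(a - 5)*(a + 3)*(a + 3)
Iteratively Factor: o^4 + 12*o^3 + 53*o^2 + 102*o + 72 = (o + 4)*(o^3 + 8*o^2 + 21*o + 18) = (o + 3)*(o + 4)*(o^2 + 5*o + 6) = (o + 3)^2*(o + 4)*(o + 2)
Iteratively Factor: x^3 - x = (x - 1)*(x^2 + x) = (x - 1)*(x + 1)*(x)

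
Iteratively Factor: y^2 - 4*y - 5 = (y - 5)*(y + 1)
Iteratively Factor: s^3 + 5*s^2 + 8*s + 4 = (s + 2)*(s^2 + 3*s + 2) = (s + 1)*(s + 2)*(s + 2)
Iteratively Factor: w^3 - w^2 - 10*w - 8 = (w - 4)*(w^2 + 3*w + 2) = (w - 4)*(w + 1)*(w + 2)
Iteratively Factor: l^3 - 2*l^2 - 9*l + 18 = (l + 3)*(l^2 - 5*l + 6) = (l - 3)*(l + 3)*(l - 2)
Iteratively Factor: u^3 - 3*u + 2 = (u - 1)*(u^2 + u - 2) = (u - 1)^2*(u + 2)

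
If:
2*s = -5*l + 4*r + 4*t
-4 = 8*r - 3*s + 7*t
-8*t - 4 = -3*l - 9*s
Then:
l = t/87 - 40/87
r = -63*t/116 - 8/29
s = 77*t/87 + 52/87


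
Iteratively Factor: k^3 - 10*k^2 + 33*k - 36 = (k - 3)*(k^2 - 7*k + 12) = (k - 4)*(k - 3)*(k - 3)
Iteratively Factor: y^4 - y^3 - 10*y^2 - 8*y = (y)*(y^3 - y^2 - 10*y - 8) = y*(y + 2)*(y^2 - 3*y - 4) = y*(y + 1)*(y + 2)*(y - 4)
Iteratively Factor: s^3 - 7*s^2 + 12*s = (s - 4)*(s^2 - 3*s) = s*(s - 4)*(s - 3)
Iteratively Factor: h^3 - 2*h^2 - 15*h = (h + 3)*(h^2 - 5*h) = h*(h + 3)*(h - 5)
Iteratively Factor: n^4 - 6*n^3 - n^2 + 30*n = (n)*(n^3 - 6*n^2 - n + 30) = n*(n - 5)*(n^2 - n - 6) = n*(n - 5)*(n - 3)*(n + 2)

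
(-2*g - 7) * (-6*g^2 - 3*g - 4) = 12*g^3 + 48*g^2 + 29*g + 28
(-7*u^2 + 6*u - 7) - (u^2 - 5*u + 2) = -8*u^2 + 11*u - 9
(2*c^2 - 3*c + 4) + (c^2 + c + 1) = 3*c^2 - 2*c + 5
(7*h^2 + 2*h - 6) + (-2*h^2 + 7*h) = 5*h^2 + 9*h - 6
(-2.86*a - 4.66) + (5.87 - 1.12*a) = 1.21 - 3.98*a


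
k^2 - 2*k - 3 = (k - 3)*(k + 1)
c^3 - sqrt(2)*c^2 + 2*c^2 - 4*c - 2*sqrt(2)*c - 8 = (c + 2)*(c - 2*sqrt(2))*(c + sqrt(2))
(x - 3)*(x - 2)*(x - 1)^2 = x^4 - 7*x^3 + 17*x^2 - 17*x + 6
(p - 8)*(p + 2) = p^2 - 6*p - 16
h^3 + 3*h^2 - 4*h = h*(h - 1)*(h + 4)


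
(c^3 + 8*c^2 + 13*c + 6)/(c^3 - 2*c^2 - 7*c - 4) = (c + 6)/(c - 4)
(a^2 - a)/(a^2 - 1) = a/(a + 1)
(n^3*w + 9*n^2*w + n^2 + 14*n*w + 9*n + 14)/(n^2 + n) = (n^3*w + 9*n^2*w + n^2 + 14*n*w + 9*n + 14)/(n*(n + 1))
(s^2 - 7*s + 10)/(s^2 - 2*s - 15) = (s - 2)/(s + 3)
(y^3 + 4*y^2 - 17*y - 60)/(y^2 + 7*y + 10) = (y^2 - y - 12)/(y + 2)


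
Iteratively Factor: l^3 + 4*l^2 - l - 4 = (l + 4)*(l^2 - 1) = (l + 1)*(l + 4)*(l - 1)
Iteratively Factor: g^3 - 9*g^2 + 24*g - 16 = (g - 1)*(g^2 - 8*g + 16) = (g - 4)*(g - 1)*(g - 4)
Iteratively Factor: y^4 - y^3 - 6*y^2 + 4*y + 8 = (y - 2)*(y^3 + y^2 - 4*y - 4) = (y - 2)*(y + 1)*(y^2 - 4) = (y - 2)*(y + 1)*(y + 2)*(y - 2)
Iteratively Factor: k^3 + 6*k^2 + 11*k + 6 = (k + 2)*(k^2 + 4*k + 3) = (k + 2)*(k + 3)*(k + 1)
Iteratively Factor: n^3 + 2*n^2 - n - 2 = (n + 1)*(n^2 + n - 2) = (n - 1)*(n + 1)*(n + 2)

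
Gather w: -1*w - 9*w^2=-9*w^2 - w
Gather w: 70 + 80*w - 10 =80*w + 60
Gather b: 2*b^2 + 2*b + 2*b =2*b^2 + 4*b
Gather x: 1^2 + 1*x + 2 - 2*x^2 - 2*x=-2*x^2 - x + 3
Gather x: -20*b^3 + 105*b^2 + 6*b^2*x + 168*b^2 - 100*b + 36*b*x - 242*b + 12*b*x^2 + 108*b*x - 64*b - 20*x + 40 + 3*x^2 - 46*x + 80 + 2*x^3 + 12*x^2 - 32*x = -20*b^3 + 273*b^2 - 406*b + 2*x^3 + x^2*(12*b + 15) + x*(6*b^2 + 144*b - 98) + 120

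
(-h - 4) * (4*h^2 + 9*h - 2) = -4*h^3 - 25*h^2 - 34*h + 8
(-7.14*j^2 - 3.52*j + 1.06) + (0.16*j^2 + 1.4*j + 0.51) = -6.98*j^2 - 2.12*j + 1.57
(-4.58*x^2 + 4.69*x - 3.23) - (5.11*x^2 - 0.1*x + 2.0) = -9.69*x^2 + 4.79*x - 5.23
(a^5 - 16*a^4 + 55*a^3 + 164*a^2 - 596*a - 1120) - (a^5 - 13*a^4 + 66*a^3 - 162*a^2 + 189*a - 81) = -3*a^4 - 11*a^3 + 326*a^2 - 785*a - 1039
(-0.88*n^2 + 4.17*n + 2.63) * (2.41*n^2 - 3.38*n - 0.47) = -2.1208*n^4 + 13.0241*n^3 - 7.3427*n^2 - 10.8493*n - 1.2361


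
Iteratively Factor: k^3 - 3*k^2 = (k)*(k^2 - 3*k) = k^2*(k - 3)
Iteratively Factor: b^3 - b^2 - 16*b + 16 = (b + 4)*(b^2 - 5*b + 4) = (b - 4)*(b + 4)*(b - 1)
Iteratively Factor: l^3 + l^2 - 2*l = (l)*(l^2 + l - 2) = l*(l - 1)*(l + 2)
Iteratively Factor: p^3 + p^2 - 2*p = (p)*(p^2 + p - 2) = p*(p + 2)*(p - 1)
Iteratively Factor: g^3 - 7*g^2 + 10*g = (g - 5)*(g^2 - 2*g) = (g - 5)*(g - 2)*(g)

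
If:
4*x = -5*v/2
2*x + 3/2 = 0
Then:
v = 6/5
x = -3/4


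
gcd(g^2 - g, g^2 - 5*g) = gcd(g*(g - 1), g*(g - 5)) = g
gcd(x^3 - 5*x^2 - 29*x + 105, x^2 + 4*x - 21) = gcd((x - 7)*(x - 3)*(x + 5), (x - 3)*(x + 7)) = x - 3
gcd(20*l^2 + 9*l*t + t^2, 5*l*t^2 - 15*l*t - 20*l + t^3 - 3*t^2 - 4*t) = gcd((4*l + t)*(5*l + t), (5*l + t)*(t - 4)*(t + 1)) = 5*l + t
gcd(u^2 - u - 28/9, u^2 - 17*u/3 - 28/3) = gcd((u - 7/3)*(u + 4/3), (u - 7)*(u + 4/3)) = u + 4/3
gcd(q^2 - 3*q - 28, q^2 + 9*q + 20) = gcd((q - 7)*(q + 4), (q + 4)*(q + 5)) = q + 4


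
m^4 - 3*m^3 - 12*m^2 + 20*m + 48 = (m - 4)*(m - 3)*(m + 2)^2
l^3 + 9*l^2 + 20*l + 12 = (l + 1)*(l + 2)*(l + 6)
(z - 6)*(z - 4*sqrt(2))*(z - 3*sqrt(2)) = z^3 - 7*sqrt(2)*z^2 - 6*z^2 + 24*z + 42*sqrt(2)*z - 144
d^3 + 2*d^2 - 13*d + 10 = (d - 2)*(d - 1)*(d + 5)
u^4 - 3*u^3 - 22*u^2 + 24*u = u*(u - 6)*(u - 1)*(u + 4)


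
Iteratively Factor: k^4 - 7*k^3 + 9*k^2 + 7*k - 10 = (k + 1)*(k^3 - 8*k^2 + 17*k - 10) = (k - 1)*(k + 1)*(k^2 - 7*k + 10) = (k - 5)*(k - 1)*(k + 1)*(k - 2)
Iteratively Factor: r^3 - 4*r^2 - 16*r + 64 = (r + 4)*(r^2 - 8*r + 16) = (r - 4)*(r + 4)*(r - 4)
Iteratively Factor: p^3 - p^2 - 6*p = (p - 3)*(p^2 + 2*p) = (p - 3)*(p + 2)*(p)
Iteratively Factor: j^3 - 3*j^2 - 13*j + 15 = (j + 3)*(j^2 - 6*j + 5) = (j - 5)*(j + 3)*(j - 1)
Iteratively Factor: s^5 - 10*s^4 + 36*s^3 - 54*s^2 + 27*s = (s)*(s^4 - 10*s^3 + 36*s^2 - 54*s + 27) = s*(s - 3)*(s^3 - 7*s^2 + 15*s - 9) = s*(s - 3)*(s - 1)*(s^2 - 6*s + 9) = s*(s - 3)^2*(s - 1)*(s - 3)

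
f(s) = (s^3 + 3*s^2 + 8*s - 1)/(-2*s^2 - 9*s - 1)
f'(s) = (4*s + 9)*(s^3 + 3*s^2 + 8*s - 1)/(-2*s^2 - 9*s - 1)^2 + (3*s^2 + 6*s + 8)/(-2*s^2 - 9*s - 1) = (-2*s^4 - 18*s^3 - 14*s^2 - 10*s - 17)/(4*s^4 + 36*s^3 + 85*s^2 + 18*s + 1)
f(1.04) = -0.93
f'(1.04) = -0.42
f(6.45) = -3.12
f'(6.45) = -0.44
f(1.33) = -1.05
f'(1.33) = -0.38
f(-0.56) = -1.38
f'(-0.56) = -1.10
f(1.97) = -1.29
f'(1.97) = -0.37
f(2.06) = -1.32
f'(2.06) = -0.37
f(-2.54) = -2.05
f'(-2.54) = 1.62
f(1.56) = -1.13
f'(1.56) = -0.37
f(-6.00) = 8.26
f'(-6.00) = 2.31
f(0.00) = 1.00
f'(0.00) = -17.00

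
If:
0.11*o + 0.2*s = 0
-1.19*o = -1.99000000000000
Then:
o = 1.67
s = -0.92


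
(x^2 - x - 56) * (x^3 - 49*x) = x^5 - x^4 - 105*x^3 + 49*x^2 + 2744*x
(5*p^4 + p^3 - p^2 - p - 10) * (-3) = -15*p^4 - 3*p^3 + 3*p^2 + 3*p + 30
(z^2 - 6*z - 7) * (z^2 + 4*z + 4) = z^4 - 2*z^3 - 27*z^2 - 52*z - 28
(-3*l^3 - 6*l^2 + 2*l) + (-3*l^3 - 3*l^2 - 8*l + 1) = -6*l^3 - 9*l^2 - 6*l + 1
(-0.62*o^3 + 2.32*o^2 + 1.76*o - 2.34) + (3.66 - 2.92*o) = -0.62*o^3 + 2.32*o^2 - 1.16*o + 1.32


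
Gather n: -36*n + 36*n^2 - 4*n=36*n^2 - 40*n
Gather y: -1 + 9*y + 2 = 9*y + 1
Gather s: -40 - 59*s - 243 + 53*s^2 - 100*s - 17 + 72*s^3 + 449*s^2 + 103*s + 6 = 72*s^3 + 502*s^2 - 56*s - 294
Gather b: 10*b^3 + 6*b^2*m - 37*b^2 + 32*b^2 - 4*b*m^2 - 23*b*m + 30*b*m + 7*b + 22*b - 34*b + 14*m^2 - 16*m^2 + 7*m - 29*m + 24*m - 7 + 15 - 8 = 10*b^3 + b^2*(6*m - 5) + b*(-4*m^2 + 7*m - 5) - 2*m^2 + 2*m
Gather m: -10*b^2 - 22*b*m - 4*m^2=-10*b^2 - 22*b*m - 4*m^2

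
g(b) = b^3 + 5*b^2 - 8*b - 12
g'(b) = 3*b^2 + 10*b - 8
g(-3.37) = 33.47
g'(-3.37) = -7.63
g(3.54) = 66.70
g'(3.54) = 64.99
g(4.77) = 172.14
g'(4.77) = 107.96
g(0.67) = -14.81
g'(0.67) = 0.05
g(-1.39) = 6.09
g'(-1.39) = -16.10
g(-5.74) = 9.54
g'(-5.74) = 33.44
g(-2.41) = 22.32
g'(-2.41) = -14.68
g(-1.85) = 13.58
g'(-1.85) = -16.23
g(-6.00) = 0.00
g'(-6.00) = 40.00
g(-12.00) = -924.00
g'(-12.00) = 304.00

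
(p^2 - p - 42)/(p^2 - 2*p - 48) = (p - 7)/(p - 8)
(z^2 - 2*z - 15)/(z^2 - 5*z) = (z + 3)/z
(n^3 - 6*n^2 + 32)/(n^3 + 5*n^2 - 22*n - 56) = (n - 4)/(n + 7)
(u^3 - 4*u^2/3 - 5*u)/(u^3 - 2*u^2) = (u^2 - 4*u/3 - 5)/(u*(u - 2))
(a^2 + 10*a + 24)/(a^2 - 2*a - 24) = (a + 6)/(a - 6)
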